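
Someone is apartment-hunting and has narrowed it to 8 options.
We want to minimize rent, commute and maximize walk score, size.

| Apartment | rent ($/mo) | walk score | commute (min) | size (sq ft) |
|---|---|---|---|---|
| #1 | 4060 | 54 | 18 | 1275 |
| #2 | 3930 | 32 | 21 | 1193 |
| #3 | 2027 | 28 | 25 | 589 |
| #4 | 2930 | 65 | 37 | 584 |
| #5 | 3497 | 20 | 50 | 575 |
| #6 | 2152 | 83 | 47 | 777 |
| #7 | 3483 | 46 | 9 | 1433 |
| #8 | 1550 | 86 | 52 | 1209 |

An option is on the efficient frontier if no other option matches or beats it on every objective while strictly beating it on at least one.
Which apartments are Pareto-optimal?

#1: not dominated.
#2: dominated by #7 (rent 3483≤3930, walk score 46≥32, commute 9≤21, size 1433≥1193).
#3: not dominated.
#4: not dominated.
#5: dominated by #3 (rent 2027≤3497, walk score 28≥20, commute 25≤50, size 589≥575).
#6: not dominated.
#7: not dominated (best commute).
#8: not dominated (best rent).

#1, #3, #4, #6, #7, #8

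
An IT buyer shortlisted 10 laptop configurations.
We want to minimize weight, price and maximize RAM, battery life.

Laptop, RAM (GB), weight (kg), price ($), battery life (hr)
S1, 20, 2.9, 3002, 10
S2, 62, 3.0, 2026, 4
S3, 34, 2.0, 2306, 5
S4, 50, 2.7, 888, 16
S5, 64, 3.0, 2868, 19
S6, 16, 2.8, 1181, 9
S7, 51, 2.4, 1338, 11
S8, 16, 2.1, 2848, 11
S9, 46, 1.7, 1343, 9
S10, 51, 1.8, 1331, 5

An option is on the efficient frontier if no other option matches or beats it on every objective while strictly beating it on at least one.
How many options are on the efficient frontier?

S1: dominated by S4 (RAM 50≥20, weight 2.7≤2.9, price 888≤3002, battery life 16≥10).
S2: not dominated.
S3: dominated by S9 (RAM 46≥34, weight 1.7≤2.0, price 1343≤2306, battery life 9≥5).
S4: not dominated (best price).
S5: not dominated (best RAM).
S6: dominated by S4 (RAM 50≥16, weight 2.7≤2.8, price 888≤1181, battery life 16≥9).
S7: not dominated.
S8: not dominated.
S9: not dominated (best weight).
S10: not dominated.
Pareto-optimal: S2, S4, S5, S7, S8, S9, S10 → 7.

7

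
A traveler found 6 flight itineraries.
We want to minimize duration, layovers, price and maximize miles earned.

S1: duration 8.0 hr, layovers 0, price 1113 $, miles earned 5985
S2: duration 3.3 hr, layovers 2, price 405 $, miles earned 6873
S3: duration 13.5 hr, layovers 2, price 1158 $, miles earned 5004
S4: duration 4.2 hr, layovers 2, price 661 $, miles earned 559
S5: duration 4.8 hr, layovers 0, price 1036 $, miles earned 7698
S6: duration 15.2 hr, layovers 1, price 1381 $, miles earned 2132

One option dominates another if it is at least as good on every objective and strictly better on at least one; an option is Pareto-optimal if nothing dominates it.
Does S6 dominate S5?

S6 vs S5: S6 is worse on duration (15.2 vs 4.8), so it does not dominate S5.

No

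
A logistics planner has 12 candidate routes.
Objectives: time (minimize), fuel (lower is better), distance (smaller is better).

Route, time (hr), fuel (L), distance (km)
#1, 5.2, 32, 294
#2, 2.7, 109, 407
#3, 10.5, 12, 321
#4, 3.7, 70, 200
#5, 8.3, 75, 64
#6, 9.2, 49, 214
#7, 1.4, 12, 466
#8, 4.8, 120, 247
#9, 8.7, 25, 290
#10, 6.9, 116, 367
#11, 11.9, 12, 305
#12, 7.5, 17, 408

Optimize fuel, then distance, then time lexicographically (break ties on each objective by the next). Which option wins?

First minimize fuel: best is 12, kept {#3, #7, #11}.
Then minimize distance: best is 305, kept {#11}.

#11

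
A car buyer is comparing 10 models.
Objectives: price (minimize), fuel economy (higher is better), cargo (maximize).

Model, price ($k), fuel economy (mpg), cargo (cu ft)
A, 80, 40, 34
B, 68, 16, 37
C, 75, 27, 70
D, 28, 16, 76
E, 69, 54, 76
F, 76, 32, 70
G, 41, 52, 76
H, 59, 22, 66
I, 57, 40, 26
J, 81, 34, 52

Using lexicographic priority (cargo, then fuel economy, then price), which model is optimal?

First maximize cargo: best is 76, kept {D, E, G}.
Then maximize fuel economy: best is 54, kept {E}.

E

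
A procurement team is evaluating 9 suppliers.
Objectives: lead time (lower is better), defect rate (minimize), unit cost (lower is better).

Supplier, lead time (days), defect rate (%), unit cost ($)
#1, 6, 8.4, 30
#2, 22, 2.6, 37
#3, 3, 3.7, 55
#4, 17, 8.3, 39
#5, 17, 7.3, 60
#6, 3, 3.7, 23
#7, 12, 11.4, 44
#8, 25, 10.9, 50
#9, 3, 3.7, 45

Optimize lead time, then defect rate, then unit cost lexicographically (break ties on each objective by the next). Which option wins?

#6

First minimize lead time: best is 3, kept {#3, #6, #9}.
Then minimize defect rate: best is 3.7, kept {#3, #6, #9}.
Then minimize unit cost: best is 23, kept {#6}.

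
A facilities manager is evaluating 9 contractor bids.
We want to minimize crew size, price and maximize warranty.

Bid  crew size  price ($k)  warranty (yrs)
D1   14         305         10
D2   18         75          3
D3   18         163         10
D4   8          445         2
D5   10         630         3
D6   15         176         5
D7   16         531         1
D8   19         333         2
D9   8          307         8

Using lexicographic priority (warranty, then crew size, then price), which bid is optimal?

D1

First maximize warranty: best is 10, kept {D1, D3}.
Then minimize crew size: best is 14, kept {D1}.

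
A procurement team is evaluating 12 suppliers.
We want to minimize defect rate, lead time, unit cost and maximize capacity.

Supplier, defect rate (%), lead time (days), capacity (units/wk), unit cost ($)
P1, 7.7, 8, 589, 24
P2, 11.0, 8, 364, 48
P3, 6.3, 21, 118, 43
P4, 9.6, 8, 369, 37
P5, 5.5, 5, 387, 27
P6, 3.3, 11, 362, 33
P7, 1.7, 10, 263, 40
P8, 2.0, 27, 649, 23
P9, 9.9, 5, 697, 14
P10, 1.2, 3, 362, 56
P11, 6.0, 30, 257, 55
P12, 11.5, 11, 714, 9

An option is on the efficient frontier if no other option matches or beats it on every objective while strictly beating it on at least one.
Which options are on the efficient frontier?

P1, P5, P6, P7, P8, P9, P10, P12

P1: not dominated.
P2: dominated by P1 (defect rate 7.7≤11.0, lead time 8≤8, capacity 589≥364, unit cost 24≤48).
P3: dominated by P5 (defect rate 5.5≤6.3, lead time 5≤21, capacity 387≥118, unit cost 27≤43).
P4: dominated by P1 (defect rate 7.7≤9.6, lead time 8≤8, capacity 589≥369, unit cost 24≤37).
P5: not dominated.
P6: not dominated.
P7: not dominated.
P8: not dominated.
P9: not dominated.
P10: not dominated (best defect rate).
P11: dominated by P5 (defect rate 5.5≤6.0, lead time 5≤30, capacity 387≥257, unit cost 27≤55).
P12: not dominated (best capacity).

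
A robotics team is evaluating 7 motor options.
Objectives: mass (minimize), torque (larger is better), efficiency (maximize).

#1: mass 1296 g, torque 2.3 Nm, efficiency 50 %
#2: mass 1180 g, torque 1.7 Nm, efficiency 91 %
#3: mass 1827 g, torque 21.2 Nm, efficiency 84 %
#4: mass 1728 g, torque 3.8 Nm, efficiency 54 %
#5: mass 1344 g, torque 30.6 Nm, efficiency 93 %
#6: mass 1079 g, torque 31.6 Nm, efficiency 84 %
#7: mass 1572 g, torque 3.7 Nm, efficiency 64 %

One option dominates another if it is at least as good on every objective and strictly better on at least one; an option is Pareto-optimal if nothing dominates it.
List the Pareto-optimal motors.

#1: dominated by #6 (mass 1079≤1296, torque 31.6≥2.3, efficiency 84≥50).
#2: not dominated.
#3: dominated by #5 (mass 1344≤1827, torque 30.6≥21.2, efficiency 93≥84).
#4: dominated by #5 (mass 1344≤1728, torque 30.6≥3.8, efficiency 93≥54).
#5: not dominated (best efficiency).
#6: not dominated (best mass).
#7: dominated by #5 (mass 1344≤1572, torque 30.6≥3.7, efficiency 93≥64).

#2, #5, #6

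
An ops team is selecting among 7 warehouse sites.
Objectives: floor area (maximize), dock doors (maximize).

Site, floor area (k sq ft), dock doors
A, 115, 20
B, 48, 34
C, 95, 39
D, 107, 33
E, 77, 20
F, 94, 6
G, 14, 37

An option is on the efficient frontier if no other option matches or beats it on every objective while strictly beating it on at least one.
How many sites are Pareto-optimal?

A: not dominated (best floor area).
B: dominated by C (floor area 95≥48, dock doors 39≥34).
C: not dominated (best dock doors).
D: not dominated.
E: dominated by A (floor area 115≥77, dock doors 20≥20).
F: dominated by A (floor area 115≥94, dock doors 20≥6).
G: dominated by C (floor area 95≥14, dock doors 39≥37).
Pareto-optimal: A, C, D → 3.

3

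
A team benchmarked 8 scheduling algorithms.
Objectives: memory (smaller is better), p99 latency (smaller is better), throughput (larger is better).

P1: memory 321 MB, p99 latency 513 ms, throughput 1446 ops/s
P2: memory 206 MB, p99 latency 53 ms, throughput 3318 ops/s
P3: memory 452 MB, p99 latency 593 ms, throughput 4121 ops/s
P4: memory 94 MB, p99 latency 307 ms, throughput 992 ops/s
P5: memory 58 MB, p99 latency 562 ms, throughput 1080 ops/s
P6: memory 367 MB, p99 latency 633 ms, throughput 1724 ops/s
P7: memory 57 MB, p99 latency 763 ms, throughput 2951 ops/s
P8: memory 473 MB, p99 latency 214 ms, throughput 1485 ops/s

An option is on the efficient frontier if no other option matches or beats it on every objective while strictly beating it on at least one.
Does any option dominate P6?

P2 vs P6: memory 206≤367, p99 latency 53≤633, throughput 3318≥1724 — P2 is at least as good on every objective and strictly better on at least one, so P2 dominates P6.

Yes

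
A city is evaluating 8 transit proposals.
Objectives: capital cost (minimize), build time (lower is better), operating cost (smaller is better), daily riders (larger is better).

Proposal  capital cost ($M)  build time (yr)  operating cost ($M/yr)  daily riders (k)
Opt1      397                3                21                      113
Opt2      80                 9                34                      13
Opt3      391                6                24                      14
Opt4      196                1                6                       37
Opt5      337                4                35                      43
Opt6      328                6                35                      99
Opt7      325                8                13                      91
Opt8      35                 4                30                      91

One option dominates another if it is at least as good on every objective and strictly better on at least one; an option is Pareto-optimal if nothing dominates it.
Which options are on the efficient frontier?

Opt1, Opt4, Opt6, Opt7, Opt8

Opt1: not dominated (best daily riders).
Opt2: dominated by Opt8 (capital cost 35≤80, build time 4≤9, operating cost 30≤34, daily riders 91≥13).
Opt3: dominated by Opt4 (capital cost 196≤391, build time 1≤6, operating cost 6≤24, daily riders 37≥14).
Opt4: not dominated (best build time).
Opt5: dominated by Opt8 (capital cost 35≤337, build time 4≤4, operating cost 30≤35, daily riders 91≥43).
Opt6: not dominated.
Opt7: not dominated.
Opt8: not dominated (best capital cost).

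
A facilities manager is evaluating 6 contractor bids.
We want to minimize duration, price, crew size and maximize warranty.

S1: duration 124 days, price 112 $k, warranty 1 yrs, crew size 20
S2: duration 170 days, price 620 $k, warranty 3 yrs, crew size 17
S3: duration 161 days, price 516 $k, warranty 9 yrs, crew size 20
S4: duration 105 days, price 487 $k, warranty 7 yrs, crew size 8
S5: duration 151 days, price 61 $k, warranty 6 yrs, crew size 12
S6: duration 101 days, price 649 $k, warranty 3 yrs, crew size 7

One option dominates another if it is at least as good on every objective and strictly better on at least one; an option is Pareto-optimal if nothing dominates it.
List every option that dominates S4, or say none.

none

S1: worse on duration (124 vs 105).
S2: worse on duration (170 vs 105).
S3: worse on duration (161 vs 105).
S5: worse on duration (151 vs 105).
S6: worse on price (649 vs 487).
No option dominates S4.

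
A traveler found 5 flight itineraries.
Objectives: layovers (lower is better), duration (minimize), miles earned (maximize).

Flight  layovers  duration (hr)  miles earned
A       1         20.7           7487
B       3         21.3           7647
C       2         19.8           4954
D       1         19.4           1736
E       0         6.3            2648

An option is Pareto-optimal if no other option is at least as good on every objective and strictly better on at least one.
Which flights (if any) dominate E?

none

A: worse on layovers (1 vs 0).
B: worse on layovers (3 vs 0).
C: worse on layovers (2 vs 0).
D: worse on layovers (1 vs 0).
No option dominates E.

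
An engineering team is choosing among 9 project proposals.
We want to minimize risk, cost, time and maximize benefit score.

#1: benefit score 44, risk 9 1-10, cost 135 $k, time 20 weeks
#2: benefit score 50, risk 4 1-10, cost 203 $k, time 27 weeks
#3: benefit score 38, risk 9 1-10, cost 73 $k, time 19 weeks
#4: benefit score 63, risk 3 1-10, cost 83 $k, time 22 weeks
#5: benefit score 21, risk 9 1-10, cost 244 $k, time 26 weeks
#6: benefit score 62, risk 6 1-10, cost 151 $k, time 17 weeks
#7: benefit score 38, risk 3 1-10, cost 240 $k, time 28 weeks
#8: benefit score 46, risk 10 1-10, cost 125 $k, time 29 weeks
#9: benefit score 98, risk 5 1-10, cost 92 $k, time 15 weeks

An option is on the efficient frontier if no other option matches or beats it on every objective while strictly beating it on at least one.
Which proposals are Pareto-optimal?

#3, #4, #9

#1: dominated by #9 (benefit score 98≥44, risk 5≤9, cost 92≤135, time 15≤20).
#2: dominated by #4 (benefit score 63≥50, risk 3≤4, cost 83≤203, time 22≤27).
#3: not dominated (best cost).
#4: not dominated.
#5: dominated by #1 (benefit score 44≥21, risk 9≤9, cost 135≤244, time 20≤26).
#6: dominated by #9 (benefit score 98≥62, risk 5≤6, cost 92≤151, time 15≤17).
#7: dominated by #4 (benefit score 63≥38, risk 3≤3, cost 83≤240, time 22≤28).
#8: dominated by #4 (benefit score 63≥46, risk 3≤10, cost 83≤125, time 22≤29).
#9: not dominated (best benefit score).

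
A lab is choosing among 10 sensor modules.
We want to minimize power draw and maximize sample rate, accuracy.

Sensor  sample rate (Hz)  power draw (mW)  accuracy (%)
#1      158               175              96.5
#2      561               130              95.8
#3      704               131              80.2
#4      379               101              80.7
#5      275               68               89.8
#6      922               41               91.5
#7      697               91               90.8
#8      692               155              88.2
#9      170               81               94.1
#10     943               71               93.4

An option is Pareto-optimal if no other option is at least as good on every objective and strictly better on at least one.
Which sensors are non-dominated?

#1, #2, #6, #9, #10

#1: not dominated (best accuracy).
#2: not dominated.
#3: dominated by #6 (sample rate 922≥704, power draw 41≤131, accuracy 91.5≥80.2).
#4: dominated by #6 (sample rate 922≥379, power draw 41≤101, accuracy 91.5≥80.7).
#5: dominated by #6 (sample rate 922≥275, power draw 41≤68, accuracy 91.5≥89.8).
#6: not dominated (best power draw).
#7: dominated by #6 (sample rate 922≥697, power draw 41≤91, accuracy 91.5≥90.8).
#8: dominated by #6 (sample rate 922≥692, power draw 41≤155, accuracy 91.5≥88.2).
#9: not dominated.
#10: not dominated (best sample rate).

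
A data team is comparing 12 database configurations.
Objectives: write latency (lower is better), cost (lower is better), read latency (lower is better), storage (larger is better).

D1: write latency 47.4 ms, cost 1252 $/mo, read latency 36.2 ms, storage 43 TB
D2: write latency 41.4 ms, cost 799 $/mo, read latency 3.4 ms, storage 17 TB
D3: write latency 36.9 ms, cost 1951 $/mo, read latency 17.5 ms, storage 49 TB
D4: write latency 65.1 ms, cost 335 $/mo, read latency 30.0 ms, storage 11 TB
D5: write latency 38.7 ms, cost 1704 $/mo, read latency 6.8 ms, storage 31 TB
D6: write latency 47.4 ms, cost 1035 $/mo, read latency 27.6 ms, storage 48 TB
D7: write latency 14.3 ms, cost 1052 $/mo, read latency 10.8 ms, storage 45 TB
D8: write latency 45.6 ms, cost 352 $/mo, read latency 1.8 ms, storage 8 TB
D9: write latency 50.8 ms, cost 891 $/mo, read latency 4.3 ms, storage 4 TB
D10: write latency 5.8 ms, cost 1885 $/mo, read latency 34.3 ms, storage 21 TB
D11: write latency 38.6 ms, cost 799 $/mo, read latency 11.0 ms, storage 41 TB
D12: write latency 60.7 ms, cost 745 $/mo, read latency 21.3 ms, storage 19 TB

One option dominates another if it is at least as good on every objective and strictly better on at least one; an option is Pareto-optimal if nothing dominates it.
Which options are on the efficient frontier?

D2, D3, D4, D5, D6, D7, D8, D10, D11, D12

D1: dominated by D6 (write latency 47.4≤47.4, cost 1035≤1252, read latency 27.6≤36.2, storage 48≥43).
D2: not dominated.
D3: not dominated (best storage).
D4: not dominated (best cost).
D5: not dominated.
D6: not dominated.
D7: not dominated.
D8: not dominated (best read latency).
D9: dominated by D2 (write latency 41.4≤50.8, cost 799≤891, read latency 3.4≤4.3, storage 17≥4).
D10: not dominated (best write latency).
D11: not dominated.
D12: not dominated.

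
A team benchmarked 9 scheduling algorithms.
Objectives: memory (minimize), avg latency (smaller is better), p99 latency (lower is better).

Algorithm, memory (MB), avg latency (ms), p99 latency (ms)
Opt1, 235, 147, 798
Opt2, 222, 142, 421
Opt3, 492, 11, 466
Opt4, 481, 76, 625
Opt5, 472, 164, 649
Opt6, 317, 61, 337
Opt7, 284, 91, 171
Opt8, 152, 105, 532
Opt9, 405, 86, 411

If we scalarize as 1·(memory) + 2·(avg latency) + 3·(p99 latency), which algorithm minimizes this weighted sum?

Opt7

Opt1: 1·235 + 2·147 + 3·798 = 2923
Opt2: 1·222 + 2·142 + 3·421 = 1769
Opt3: 1·492 + 2·11 + 3·466 = 1912
Opt4: 1·481 + 2·76 + 3·625 = 2508
Opt5: 1·472 + 2·164 + 3·649 = 2747
Opt6: 1·317 + 2·61 + 3·337 = 1450
Opt7: 1·284 + 2·91 + 3·171 = 979
Opt8: 1·152 + 2·105 + 3·532 = 1958
Opt9: 1·405 + 2·86 + 3·411 = 1810
Lowest: Opt7 at 979.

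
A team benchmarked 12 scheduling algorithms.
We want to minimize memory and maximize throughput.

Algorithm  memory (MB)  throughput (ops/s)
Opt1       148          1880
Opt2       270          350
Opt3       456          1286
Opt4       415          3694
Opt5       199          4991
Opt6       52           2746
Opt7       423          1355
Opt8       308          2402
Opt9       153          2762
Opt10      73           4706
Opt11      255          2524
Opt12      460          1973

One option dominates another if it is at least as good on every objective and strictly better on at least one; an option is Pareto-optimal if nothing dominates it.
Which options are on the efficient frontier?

Opt1: dominated by Opt6 (memory 52≤148, throughput 2746≥1880).
Opt2: dominated by Opt1 (memory 148≤270, throughput 1880≥350).
Opt3: dominated by Opt1 (memory 148≤456, throughput 1880≥1286).
Opt4: dominated by Opt5 (memory 199≤415, throughput 4991≥3694).
Opt5: not dominated (best throughput).
Opt6: not dominated (best memory).
Opt7: dominated by Opt1 (memory 148≤423, throughput 1880≥1355).
Opt8: dominated by Opt5 (memory 199≤308, throughput 4991≥2402).
Opt9: dominated by Opt10 (memory 73≤153, throughput 4706≥2762).
Opt10: not dominated.
Opt11: dominated by Opt5 (memory 199≤255, throughput 4991≥2524).
Opt12: dominated by Opt4 (memory 415≤460, throughput 3694≥1973).

Opt5, Opt6, Opt10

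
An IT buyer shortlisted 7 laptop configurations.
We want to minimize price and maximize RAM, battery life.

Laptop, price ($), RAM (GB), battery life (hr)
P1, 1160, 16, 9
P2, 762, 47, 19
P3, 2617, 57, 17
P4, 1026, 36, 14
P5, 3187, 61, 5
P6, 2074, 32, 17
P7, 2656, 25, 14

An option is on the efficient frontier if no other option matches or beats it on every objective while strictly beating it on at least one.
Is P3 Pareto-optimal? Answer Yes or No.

Yes

P1: worse on RAM (16 vs 57).
P2: worse on RAM (47 vs 57).
P4: worse on RAM (36 vs 57).
P5: worse on price (3187 vs 2617).
P6: worse on RAM (32 vs 57).
P7: worse on price (2656 vs 2617).
No option is at least as good as P3 on every objective and strictly better on one.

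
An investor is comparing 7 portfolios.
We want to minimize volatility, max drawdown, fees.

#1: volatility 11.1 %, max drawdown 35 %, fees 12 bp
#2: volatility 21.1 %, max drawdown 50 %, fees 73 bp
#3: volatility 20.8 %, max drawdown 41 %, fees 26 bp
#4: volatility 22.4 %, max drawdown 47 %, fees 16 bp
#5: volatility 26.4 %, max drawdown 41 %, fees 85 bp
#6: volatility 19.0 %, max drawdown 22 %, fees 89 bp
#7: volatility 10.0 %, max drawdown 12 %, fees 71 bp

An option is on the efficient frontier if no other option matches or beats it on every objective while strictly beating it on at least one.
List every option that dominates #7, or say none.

none

#1: worse on volatility (11.1 vs 10.0).
#2: worse on volatility (21.1 vs 10.0).
#3: worse on volatility (20.8 vs 10.0).
#4: worse on volatility (22.4 vs 10.0).
#5: worse on volatility (26.4 vs 10.0).
#6: worse on volatility (19.0 vs 10.0).
No option dominates #7.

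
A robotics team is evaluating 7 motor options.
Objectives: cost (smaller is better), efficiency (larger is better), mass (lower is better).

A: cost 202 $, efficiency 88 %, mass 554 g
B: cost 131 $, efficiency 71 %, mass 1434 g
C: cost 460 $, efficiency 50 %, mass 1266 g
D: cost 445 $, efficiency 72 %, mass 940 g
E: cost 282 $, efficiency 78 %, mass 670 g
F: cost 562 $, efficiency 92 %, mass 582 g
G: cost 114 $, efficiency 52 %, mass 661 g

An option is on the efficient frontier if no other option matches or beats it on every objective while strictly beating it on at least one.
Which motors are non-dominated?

A, B, F, G

A: not dominated (best mass).
B: not dominated.
C: dominated by A (cost 202≤460, efficiency 88≥50, mass 554≤1266).
D: dominated by A (cost 202≤445, efficiency 88≥72, mass 554≤940).
E: dominated by A (cost 202≤282, efficiency 88≥78, mass 554≤670).
F: not dominated (best efficiency).
G: not dominated (best cost).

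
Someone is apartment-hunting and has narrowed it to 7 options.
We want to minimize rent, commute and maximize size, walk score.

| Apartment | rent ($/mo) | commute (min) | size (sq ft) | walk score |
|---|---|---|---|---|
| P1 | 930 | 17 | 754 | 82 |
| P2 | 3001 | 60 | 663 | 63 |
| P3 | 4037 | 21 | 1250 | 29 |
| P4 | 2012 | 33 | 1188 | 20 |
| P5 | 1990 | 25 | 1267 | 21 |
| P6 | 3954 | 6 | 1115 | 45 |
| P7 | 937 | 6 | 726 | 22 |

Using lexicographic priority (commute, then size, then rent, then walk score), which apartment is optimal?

P6

First minimize commute: best is 6, kept {P6, P7}.
Then maximize size: best is 1115, kept {P6}.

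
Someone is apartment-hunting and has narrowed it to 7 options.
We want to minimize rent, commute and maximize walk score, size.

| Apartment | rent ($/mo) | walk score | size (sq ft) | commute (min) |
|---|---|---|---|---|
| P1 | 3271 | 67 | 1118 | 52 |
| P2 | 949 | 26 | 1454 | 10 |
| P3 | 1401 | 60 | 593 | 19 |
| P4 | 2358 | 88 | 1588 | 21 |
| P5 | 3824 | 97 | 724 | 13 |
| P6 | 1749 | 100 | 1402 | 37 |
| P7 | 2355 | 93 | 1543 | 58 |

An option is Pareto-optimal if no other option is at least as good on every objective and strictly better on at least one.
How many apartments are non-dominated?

6

P1: dominated by P4 (rent 2358≤3271, walk score 88≥67, size 1588≥1118, commute 21≤52).
P2: not dominated (best rent).
P3: not dominated.
P4: not dominated (best size).
P5: not dominated.
P6: not dominated (best walk score).
P7: not dominated.
Pareto-optimal: P2, P3, P4, P5, P6, P7 → 6.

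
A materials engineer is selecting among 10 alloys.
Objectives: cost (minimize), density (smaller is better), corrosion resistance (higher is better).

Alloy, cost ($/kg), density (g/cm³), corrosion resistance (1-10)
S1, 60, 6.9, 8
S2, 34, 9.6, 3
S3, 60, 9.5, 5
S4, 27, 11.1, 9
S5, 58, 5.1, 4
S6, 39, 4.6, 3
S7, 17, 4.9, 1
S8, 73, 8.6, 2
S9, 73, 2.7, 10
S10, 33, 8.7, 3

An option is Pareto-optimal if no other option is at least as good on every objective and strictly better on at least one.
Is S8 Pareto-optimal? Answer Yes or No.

S1 vs S8: cost 60≤73, density 6.9≤8.6, corrosion resistance 8≥2 — S1 is at least as good on every objective and strictly better on at least one, so S1 dominates S8.

No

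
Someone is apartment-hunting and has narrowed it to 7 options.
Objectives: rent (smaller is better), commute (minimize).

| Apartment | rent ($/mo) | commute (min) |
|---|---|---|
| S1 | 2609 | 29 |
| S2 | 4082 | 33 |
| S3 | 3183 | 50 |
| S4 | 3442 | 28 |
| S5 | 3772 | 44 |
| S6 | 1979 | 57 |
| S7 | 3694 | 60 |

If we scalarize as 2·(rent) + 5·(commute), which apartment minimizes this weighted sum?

S6

S1: 2·2609 + 5·29 = 5363
S2: 2·4082 + 5·33 = 8329
S3: 2·3183 + 5·50 = 6616
S4: 2·3442 + 5·28 = 7024
S5: 2·3772 + 5·44 = 7764
S6: 2·1979 + 5·57 = 4243
S7: 2·3694 + 5·60 = 7688
Lowest: S6 at 4243.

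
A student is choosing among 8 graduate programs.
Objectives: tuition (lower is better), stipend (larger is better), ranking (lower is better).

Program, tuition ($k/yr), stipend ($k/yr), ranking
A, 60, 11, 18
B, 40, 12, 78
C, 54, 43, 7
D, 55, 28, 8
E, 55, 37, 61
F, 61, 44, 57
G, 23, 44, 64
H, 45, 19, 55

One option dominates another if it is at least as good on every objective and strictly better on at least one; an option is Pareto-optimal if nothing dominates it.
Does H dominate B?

No

H vs B: H is worse on tuition (45 vs 40), so it does not dominate B.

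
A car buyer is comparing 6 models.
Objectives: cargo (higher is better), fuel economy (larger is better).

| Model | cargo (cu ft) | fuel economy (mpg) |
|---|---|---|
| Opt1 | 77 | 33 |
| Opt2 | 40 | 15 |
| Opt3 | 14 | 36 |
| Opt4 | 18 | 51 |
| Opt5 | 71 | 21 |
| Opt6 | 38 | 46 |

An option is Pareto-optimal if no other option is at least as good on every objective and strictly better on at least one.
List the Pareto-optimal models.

Opt1: not dominated (best cargo).
Opt2: dominated by Opt1 (cargo 77≥40, fuel economy 33≥15).
Opt3: dominated by Opt4 (cargo 18≥14, fuel economy 51≥36).
Opt4: not dominated (best fuel economy).
Opt5: dominated by Opt1 (cargo 77≥71, fuel economy 33≥21).
Opt6: not dominated.

Opt1, Opt4, Opt6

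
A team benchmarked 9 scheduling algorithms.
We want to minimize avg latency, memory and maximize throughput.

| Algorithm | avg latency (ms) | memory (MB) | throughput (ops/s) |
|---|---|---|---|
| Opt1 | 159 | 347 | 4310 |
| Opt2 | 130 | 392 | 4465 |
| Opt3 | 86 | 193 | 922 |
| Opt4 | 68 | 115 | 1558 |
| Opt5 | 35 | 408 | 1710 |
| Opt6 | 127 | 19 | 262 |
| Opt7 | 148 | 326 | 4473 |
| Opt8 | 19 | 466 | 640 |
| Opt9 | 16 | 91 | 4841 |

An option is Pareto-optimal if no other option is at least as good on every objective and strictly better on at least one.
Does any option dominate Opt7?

Opt9 vs Opt7: avg latency 16≤148, memory 91≤326, throughput 4841≥4473 — Opt9 is at least as good on every objective and strictly better on at least one, so Opt9 dominates Opt7.

Yes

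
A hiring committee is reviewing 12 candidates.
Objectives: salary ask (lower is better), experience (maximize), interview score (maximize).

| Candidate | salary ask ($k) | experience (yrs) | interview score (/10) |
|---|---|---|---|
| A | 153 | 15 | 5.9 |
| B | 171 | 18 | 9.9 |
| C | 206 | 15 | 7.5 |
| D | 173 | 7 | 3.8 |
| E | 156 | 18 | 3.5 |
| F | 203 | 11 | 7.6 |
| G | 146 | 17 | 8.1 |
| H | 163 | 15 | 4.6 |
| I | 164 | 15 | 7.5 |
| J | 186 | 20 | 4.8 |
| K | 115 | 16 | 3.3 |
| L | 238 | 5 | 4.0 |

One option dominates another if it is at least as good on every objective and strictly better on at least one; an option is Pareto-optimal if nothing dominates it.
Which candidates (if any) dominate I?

G: salary ask 146≤164, experience 17≥15, interview score 8.1≥7.5 — dominates I.
Others (A, B, C, D, E, F, H, J, K, L) are each worse than I on at least one objective.

G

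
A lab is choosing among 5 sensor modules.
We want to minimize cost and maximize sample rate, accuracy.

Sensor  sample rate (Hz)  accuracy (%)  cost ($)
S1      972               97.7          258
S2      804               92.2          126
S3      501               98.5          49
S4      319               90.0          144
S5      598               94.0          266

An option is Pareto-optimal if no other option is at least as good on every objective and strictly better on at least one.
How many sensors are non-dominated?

S1: not dominated (best sample rate).
S2: not dominated.
S3: not dominated (best accuracy).
S4: dominated by S2 (sample rate 804≥319, accuracy 92.2≥90.0, cost 126≤144).
S5: dominated by S1 (sample rate 972≥598, accuracy 97.7≥94.0, cost 258≤266).
Pareto-optimal: S1, S2, S3 → 3.

3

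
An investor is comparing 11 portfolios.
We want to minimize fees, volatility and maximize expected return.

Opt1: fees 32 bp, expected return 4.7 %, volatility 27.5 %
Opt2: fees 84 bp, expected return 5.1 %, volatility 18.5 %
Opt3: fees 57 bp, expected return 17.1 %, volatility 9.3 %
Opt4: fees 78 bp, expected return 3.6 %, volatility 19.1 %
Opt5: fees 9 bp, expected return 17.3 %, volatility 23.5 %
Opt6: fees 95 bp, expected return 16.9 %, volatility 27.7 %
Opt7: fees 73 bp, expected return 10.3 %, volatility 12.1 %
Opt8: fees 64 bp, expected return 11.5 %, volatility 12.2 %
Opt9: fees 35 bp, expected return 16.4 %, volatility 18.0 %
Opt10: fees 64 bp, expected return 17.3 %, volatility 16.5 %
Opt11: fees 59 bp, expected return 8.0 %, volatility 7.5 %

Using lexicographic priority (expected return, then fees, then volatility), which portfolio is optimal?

First maximize expected return: best is 17.3, kept {Opt5, Opt10}.
Then minimize fees: best is 9, kept {Opt5}.

Opt5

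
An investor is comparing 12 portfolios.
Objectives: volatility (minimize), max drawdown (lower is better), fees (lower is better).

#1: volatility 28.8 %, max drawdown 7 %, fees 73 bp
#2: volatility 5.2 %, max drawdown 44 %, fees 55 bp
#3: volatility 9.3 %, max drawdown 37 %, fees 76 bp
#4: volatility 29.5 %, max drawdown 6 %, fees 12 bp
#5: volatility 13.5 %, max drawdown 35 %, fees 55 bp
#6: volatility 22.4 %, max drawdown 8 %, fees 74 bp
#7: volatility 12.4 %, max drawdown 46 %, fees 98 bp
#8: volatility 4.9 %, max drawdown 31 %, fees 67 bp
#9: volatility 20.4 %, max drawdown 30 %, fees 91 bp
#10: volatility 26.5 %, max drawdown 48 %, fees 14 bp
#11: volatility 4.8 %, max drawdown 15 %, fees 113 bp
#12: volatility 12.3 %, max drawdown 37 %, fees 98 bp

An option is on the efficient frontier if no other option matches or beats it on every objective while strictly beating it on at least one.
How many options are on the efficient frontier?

9

#1: not dominated.
#2: not dominated.
#3: dominated by #8 (volatility 4.9≤9.3, max drawdown 31≤37, fees 67≤76).
#4: not dominated (best max drawdown).
#5: not dominated.
#6: not dominated.
#7: dominated by #2 (volatility 5.2≤12.4, max drawdown 44≤46, fees 55≤98).
#8: not dominated.
#9: not dominated.
#10: not dominated.
#11: not dominated (best volatility).
#12: dominated by #3 (volatility 9.3≤12.3, max drawdown 37≤37, fees 76≤98).
Pareto-optimal: #1, #2, #4, #5, #6, #8, #9, #10, #11 → 9.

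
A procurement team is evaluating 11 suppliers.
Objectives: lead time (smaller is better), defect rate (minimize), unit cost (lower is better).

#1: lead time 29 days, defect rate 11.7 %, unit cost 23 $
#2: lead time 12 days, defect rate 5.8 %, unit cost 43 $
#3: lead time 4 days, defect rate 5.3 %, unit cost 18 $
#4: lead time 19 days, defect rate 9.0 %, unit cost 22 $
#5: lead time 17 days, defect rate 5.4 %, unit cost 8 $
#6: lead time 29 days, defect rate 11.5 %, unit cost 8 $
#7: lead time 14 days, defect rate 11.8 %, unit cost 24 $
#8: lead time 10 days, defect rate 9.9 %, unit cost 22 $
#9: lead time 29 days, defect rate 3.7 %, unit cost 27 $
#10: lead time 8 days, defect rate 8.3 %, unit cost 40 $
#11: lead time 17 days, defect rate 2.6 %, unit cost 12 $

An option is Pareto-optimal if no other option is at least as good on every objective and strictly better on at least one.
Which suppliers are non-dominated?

#1: dominated by #3 (lead time 4≤29, defect rate 5.3≤11.7, unit cost 18≤23).
#2: dominated by #3 (lead time 4≤12, defect rate 5.3≤5.8, unit cost 18≤43).
#3: not dominated (best lead time).
#4: dominated by #3 (lead time 4≤19, defect rate 5.3≤9.0, unit cost 18≤22).
#5: not dominated.
#6: dominated by #5 (lead time 17≤29, defect rate 5.4≤11.5, unit cost 8≤8).
#7: dominated by #3 (lead time 4≤14, defect rate 5.3≤11.8, unit cost 18≤24).
#8: dominated by #3 (lead time 4≤10, defect rate 5.3≤9.9, unit cost 18≤22).
#9: dominated by #11 (lead time 17≤29, defect rate 2.6≤3.7, unit cost 12≤27).
#10: dominated by #3 (lead time 4≤8, defect rate 5.3≤8.3, unit cost 18≤40).
#11: not dominated (best defect rate).

#3, #5, #11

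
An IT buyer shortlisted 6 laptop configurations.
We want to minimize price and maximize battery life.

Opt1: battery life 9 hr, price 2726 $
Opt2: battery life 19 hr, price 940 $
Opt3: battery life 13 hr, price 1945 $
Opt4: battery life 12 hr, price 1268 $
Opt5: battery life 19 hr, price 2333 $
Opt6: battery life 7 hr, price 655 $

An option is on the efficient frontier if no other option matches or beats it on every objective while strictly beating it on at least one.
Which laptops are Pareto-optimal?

Opt2, Opt6

Opt1: dominated by Opt2 (battery life 19≥9, price 940≤2726).
Opt2: not dominated.
Opt3: dominated by Opt2 (battery life 19≥13, price 940≤1945).
Opt4: dominated by Opt2 (battery life 19≥12, price 940≤1268).
Opt5: dominated by Opt2 (battery life 19≥19, price 940≤2333).
Opt6: not dominated (best price).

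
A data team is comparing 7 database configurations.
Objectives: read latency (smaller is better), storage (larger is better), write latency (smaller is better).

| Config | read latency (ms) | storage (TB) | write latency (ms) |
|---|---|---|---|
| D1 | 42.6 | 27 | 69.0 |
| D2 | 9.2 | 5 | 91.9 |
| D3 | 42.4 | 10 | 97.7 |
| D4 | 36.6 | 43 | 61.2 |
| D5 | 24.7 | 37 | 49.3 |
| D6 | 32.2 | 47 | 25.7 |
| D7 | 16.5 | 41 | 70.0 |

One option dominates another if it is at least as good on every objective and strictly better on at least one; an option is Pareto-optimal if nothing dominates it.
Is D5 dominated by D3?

D3 vs D5: D3 is worse on read latency (42.4 vs 24.7), so it does not dominate D5.

No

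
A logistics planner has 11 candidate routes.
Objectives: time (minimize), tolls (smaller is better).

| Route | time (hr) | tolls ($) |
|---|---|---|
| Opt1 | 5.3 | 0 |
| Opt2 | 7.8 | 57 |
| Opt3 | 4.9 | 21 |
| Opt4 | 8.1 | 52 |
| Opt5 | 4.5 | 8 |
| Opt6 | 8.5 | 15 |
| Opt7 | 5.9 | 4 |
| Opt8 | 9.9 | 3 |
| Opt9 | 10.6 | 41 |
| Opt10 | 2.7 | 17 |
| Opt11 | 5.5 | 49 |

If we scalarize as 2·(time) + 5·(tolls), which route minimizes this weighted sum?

Opt1

Opt1: 2·5.3 + 5·0 = 10.6
Opt2: 2·7.8 + 5·57 = 300.6
Opt3: 2·4.9 + 5·21 = 114.8
Opt4: 2·8.1 + 5·52 = 276.2
Opt5: 2·4.5 + 5·8 = 49.0
Opt6: 2·8.5 + 5·15 = 92.0
Opt7: 2·5.9 + 5·4 = 31.8
Opt8: 2·9.9 + 5·3 = 34.8
Opt9: 2·10.6 + 5·41 = 226.2
Opt10: 2·2.7 + 5·17 = 90.4
Opt11: 2·5.5 + 5·49 = 256.0
Lowest: Opt1 at 10.6.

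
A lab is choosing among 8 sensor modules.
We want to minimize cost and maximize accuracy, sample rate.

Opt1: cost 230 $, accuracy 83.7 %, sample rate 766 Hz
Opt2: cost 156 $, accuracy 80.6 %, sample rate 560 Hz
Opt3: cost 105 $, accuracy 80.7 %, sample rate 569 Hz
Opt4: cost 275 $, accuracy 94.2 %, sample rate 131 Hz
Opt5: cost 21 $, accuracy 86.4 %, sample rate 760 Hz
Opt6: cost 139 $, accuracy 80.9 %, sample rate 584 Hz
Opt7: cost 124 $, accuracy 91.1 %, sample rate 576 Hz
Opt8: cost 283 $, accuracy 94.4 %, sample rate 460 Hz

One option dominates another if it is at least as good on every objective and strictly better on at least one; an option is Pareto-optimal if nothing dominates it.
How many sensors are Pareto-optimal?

5

Opt1: not dominated (best sample rate).
Opt2: dominated by Opt3 (cost 105≤156, accuracy 80.7≥80.6, sample rate 569≥560).
Opt3: dominated by Opt5 (cost 21≤105, accuracy 86.4≥80.7, sample rate 760≥569).
Opt4: not dominated.
Opt5: not dominated (best cost).
Opt6: dominated by Opt5 (cost 21≤139, accuracy 86.4≥80.9, sample rate 760≥584).
Opt7: not dominated.
Opt8: not dominated (best accuracy).
Pareto-optimal: Opt1, Opt4, Opt5, Opt7, Opt8 → 5.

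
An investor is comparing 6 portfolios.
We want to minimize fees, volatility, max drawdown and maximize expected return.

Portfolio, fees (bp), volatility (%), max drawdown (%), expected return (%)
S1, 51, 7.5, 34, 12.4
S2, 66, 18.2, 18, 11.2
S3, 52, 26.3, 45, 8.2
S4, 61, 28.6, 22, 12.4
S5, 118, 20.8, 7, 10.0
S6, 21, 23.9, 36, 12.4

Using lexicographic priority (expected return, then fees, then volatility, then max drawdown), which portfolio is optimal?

First maximize expected return: best is 12.4, kept {S1, S4, S6}.
Then minimize fees: best is 21, kept {S6}.

S6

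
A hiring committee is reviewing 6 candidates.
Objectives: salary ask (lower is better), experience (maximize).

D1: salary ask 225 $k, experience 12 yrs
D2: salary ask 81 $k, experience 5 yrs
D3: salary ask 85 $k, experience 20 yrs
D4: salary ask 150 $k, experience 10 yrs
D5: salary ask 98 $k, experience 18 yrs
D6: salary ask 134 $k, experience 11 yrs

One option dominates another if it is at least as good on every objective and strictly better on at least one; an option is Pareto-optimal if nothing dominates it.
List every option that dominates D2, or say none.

none

D1: worse on salary ask (225 vs 81).
D3: worse on salary ask (85 vs 81).
D4: worse on salary ask (150 vs 81).
D5: worse on salary ask (98 vs 81).
D6: worse on salary ask (134 vs 81).
No option dominates D2.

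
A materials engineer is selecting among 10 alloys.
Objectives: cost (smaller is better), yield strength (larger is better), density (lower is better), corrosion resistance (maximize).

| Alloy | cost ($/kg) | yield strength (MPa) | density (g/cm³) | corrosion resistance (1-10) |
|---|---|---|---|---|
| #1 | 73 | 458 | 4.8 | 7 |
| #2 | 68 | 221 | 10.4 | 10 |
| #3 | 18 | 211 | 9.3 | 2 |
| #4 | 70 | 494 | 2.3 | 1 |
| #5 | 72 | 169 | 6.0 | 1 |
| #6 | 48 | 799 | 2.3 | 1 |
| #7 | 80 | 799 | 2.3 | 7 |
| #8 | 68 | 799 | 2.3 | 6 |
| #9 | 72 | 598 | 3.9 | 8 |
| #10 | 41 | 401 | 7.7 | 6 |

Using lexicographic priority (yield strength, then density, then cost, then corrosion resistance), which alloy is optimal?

#6

First maximize yield strength: best is 799, kept {#6, #7, #8}.
Then minimize density: best is 2.3, kept {#6, #7, #8}.
Then minimize cost: best is 48, kept {#6}.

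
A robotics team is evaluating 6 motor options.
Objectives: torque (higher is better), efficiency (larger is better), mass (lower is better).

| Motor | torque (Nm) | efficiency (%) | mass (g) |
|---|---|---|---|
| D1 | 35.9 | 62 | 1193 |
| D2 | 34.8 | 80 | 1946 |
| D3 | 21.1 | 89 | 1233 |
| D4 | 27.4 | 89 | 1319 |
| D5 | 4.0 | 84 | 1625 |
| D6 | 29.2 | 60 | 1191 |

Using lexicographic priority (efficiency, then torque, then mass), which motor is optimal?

D4

First maximize efficiency: best is 89, kept {D3, D4}.
Then maximize torque: best is 27.4, kept {D4}.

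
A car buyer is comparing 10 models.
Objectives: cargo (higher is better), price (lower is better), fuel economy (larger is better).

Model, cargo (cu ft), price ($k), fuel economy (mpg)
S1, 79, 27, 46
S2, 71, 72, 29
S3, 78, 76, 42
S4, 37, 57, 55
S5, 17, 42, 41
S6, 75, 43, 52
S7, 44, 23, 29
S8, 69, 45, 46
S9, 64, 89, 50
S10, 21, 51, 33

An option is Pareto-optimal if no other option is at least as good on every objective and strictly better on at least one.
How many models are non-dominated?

4

S1: not dominated (best cargo).
S2: dominated by S1 (cargo 79≥71, price 27≤72, fuel economy 46≥29).
S3: dominated by S1 (cargo 79≥78, price 27≤76, fuel economy 46≥42).
S4: not dominated (best fuel economy).
S5: dominated by S1 (cargo 79≥17, price 27≤42, fuel economy 46≥41).
S6: not dominated.
S7: not dominated (best price).
S8: dominated by S1 (cargo 79≥69, price 27≤45, fuel economy 46≥46).
S9: dominated by S6 (cargo 75≥64, price 43≤89, fuel economy 52≥50).
S10: dominated by S1 (cargo 79≥21, price 27≤51, fuel economy 46≥33).
Pareto-optimal: S1, S4, S6, S7 → 4.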